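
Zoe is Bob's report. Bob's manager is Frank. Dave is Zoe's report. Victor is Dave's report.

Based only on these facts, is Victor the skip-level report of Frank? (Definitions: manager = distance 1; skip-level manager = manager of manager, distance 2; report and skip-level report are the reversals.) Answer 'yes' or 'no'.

Answer: no

Derivation:
Reconstructing the manager chain from the given facts:
  Frank -> Bob -> Zoe -> Dave -> Victor
(each arrow means 'manager of the next')
Positions in the chain (0 = top):
  position of Frank: 0
  position of Bob: 1
  position of Zoe: 2
  position of Dave: 3
  position of Victor: 4

Victor is at position 4, Frank is at position 0; signed distance (j - i) = -4.
'skip-level report' requires j - i = -2. Actual distance is -4, so the relation does NOT hold.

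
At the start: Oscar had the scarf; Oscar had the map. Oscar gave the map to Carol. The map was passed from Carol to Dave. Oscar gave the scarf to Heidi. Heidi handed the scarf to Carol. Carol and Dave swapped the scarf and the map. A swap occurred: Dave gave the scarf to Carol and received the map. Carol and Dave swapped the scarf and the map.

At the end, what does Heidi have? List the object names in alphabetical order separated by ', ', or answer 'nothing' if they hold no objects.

Tracking all object holders:
Start: scarf:Oscar, map:Oscar
Event 1 (give map: Oscar -> Carol). State: scarf:Oscar, map:Carol
Event 2 (give map: Carol -> Dave). State: scarf:Oscar, map:Dave
Event 3 (give scarf: Oscar -> Heidi). State: scarf:Heidi, map:Dave
Event 4 (give scarf: Heidi -> Carol). State: scarf:Carol, map:Dave
Event 5 (swap scarf<->map: now scarf:Dave, map:Carol). State: scarf:Dave, map:Carol
Event 6 (swap scarf<->map: now scarf:Carol, map:Dave). State: scarf:Carol, map:Dave
Event 7 (swap scarf<->map: now scarf:Dave, map:Carol). State: scarf:Dave, map:Carol

Final state: scarf:Dave, map:Carol
Heidi holds: (nothing).

Answer: nothing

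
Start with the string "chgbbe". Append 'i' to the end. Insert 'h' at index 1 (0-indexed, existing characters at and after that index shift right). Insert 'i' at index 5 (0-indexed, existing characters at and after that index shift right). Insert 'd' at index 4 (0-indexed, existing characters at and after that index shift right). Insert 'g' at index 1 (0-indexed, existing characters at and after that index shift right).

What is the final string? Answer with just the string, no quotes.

Answer: cghhgdbibei

Derivation:
Applying each edit step by step:
Start: "chgbbe"
Op 1 (append 'i'): "chgbbe" -> "chgbbei"
Op 2 (insert 'h' at idx 1): "chgbbei" -> "chhgbbei"
Op 3 (insert 'i' at idx 5): "chhgbbei" -> "chhgbibei"
Op 4 (insert 'd' at idx 4): "chhgbibei" -> "chhgdbibei"
Op 5 (insert 'g' at idx 1): "chhgdbibei" -> "cghhgdbibei"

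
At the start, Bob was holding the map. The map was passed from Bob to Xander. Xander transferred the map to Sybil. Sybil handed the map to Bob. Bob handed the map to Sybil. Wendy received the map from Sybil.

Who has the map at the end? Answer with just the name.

Tracking the map through each event:
Start: Bob has the map.
After event 1: Xander has the map.
After event 2: Sybil has the map.
After event 3: Bob has the map.
After event 4: Sybil has the map.
After event 5: Wendy has the map.

Answer: Wendy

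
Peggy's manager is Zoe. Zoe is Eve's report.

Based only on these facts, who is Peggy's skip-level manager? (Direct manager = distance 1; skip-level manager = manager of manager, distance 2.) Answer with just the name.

Reconstructing the manager chain from the given facts:
  Eve -> Zoe -> Peggy
(each arrow means 'manager of the next')
Positions in the chain (0 = top):
  position of Eve: 0
  position of Zoe: 1
  position of Peggy: 2

Peggy is at position 2; the skip-level manager is 2 steps up the chain, i.e. position 0: Eve.

Answer: Eve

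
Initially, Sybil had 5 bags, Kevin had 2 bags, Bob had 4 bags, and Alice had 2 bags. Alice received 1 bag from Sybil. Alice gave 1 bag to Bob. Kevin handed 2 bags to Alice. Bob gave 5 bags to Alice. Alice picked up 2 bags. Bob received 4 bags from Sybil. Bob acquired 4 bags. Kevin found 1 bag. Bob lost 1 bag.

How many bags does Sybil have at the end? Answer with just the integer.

Tracking counts step by step:
Start: Sybil=5, Kevin=2, Bob=4, Alice=2
Event 1 (Sybil -> Alice, 1): Sybil: 5 -> 4, Alice: 2 -> 3. State: Sybil=4, Kevin=2, Bob=4, Alice=3
Event 2 (Alice -> Bob, 1): Alice: 3 -> 2, Bob: 4 -> 5. State: Sybil=4, Kevin=2, Bob=5, Alice=2
Event 3 (Kevin -> Alice, 2): Kevin: 2 -> 0, Alice: 2 -> 4. State: Sybil=4, Kevin=0, Bob=5, Alice=4
Event 4 (Bob -> Alice, 5): Bob: 5 -> 0, Alice: 4 -> 9. State: Sybil=4, Kevin=0, Bob=0, Alice=9
Event 5 (Alice +2): Alice: 9 -> 11. State: Sybil=4, Kevin=0, Bob=0, Alice=11
Event 6 (Sybil -> Bob, 4): Sybil: 4 -> 0, Bob: 0 -> 4. State: Sybil=0, Kevin=0, Bob=4, Alice=11
Event 7 (Bob +4): Bob: 4 -> 8. State: Sybil=0, Kevin=0, Bob=8, Alice=11
Event 8 (Kevin +1): Kevin: 0 -> 1. State: Sybil=0, Kevin=1, Bob=8, Alice=11
Event 9 (Bob -1): Bob: 8 -> 7. State: Sybil=0, Kevin=1, Bob=7, Alice=11

Sybil's final count: 0

Answer: 0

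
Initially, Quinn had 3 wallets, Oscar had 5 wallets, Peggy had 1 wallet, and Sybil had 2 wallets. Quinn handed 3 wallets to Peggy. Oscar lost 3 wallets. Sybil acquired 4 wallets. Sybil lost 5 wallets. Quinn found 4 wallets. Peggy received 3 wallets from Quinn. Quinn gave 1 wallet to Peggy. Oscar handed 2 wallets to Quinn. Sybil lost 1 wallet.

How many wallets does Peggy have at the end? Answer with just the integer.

Answer: 8

Derivation:
Tracking counts step by step:
Start: Quinn=3, Oscar=5, Peggy=1, Sybil=2
Event 1 (Quinn -> Peggy, 3): Quinn: 3 -> 0, Peggy: 1 -> 4. State: Quinn=0, Oscar=5, Peggy=4, Sybil=2
Event 2 (Oscar -3): Oscar: 5 -> 2. State: Quinn=0, Oscar=2, Peggy=4, Sybil=2
Event 3 (Sybil +4): Sybil: 2 -> 6. State: Quinn=0, Oscar=2, Peggy=4, Sybil=6
Event 4 (Sybil -5): Sybil: 6 -> 1. State: Quinn=0, Oscar=2, Peggy=4, Sybil=1
Event 5 (Quinn +4): Quinn: 0 -> 4. State: Quinn=4, Oscar=2, Peggy=4, Sybil=1
Event 6 (Quinn -> Peggy, 3): Quinn: 4 -> 1, Peggy: 4 -> 7. State: Quinn=1, Oscar=2, Peggy=7, Sybil=1
Event 7 (Quinn -> Peggy, 1): Quinn: 1 -> 0, Peggy: 7 -> 8. State: Quinn=0, Oscar=2, Peggy=8, Sybil=1
Event 8 (Oscar -> Quinn, 2): Oscar: 2 -> 0, Quinn: 0 -> 2. State: Quinn=2, Oscar=0, Peggy=8, Sybil=1
Event 9 (Sybil -1): Sybil: 1 -> 0. State: Quinn=2, Oscar=0, Peggy=8, Sybil=0

Peggy's final count: 8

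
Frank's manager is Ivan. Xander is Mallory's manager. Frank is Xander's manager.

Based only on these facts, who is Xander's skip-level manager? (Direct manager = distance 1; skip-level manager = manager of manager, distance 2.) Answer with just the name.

Answer: Ivan

Derivation:
Reconstructing the manager chain from the given facts:
  Ivan -> Frank -> Xander -> Mallory
(each arrow means 'manager of the next')
Positions in the chain (0 = top):
  position of Ivan: 0
  position of Frank: 1
  position of Xander: 2
  position of Mallory: 3

Xander is at position 2; the skip-level manager is 2 steps up the chain, i.e. position 0: Ivan.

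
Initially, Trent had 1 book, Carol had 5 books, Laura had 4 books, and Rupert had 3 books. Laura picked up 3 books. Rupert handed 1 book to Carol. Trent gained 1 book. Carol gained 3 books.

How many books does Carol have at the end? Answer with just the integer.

Answer: 9

Derivation:
Tracking counts step by step:
Start: Trent=1, Carol=5, Laura=4, Rupert=3
Event 1 (Laura +3): Laura: 4 -> 7. State: Trent=1, Carol=5, Laura=7, Rupert=3
Event 2 (Rupert -> Carol, 1): Rupert: 3 -> 2, Carol: 5 -> 6. State: Trent=1, Carol=6, Laura=7, Rupert=2
Event 3 (Trent +1): Trent: 1 -> 2. State: Trent=2, Carol=6, Laura=7, Rupert=2
Event 4 (Carol +3): Carol: 6 -> 9. State: Trent=2, Carol=9, Laura=7, Rupert=2

Carol's final count: 9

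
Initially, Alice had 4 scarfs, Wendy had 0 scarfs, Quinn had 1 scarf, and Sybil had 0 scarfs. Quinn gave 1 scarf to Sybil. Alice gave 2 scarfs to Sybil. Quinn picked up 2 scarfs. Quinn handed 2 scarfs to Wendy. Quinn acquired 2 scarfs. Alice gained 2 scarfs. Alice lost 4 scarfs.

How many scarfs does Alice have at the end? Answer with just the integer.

Tracking counts step by step:
Start: Alice=4, Wendy=0, Quinn=1, Sybil=0
Event 1 (Quinn -> Sybil, 1): Quinn: 1 -> 0, Sybil: 0 -> 1. State: Alice=4, Wendy=0, Quinn=0, Sybil=1
Event 2 (Alice -> Sybil, 2): Alice: 4 -> 2, Sybil: 1 -> 3. State: Alice=2, Wendy=0, Quinn=0, Sybil=3
Event 3 (Quinn +2): Quinn: 0 -> 2. State: Alice=2, Wendy=0, Quinn=2, Sybil=3
Event 4 (Quinn -> Wendy, 2): Quinn: 2 -> 0, Wendy: 0 -> 2. State: Alice=2, Wendy=2, Quinn=0, Sybil=3
Event 5 (Quinn +2): Quinn: 0 -> 2. State: Alice=2, Wendy=2, Quinn=2, Sybil=3
Event 6 (Alice +2): Alice: 2 -> 4. State: Alice=4, Wendy=2, Quinn=2, Sybil=3
Event 7 (Alice -4): Alice: 4 -> 0. State: Alice=0, Wendy=2, Quinn=2, Sybil=3

Alice's final count: 0

Answer: 0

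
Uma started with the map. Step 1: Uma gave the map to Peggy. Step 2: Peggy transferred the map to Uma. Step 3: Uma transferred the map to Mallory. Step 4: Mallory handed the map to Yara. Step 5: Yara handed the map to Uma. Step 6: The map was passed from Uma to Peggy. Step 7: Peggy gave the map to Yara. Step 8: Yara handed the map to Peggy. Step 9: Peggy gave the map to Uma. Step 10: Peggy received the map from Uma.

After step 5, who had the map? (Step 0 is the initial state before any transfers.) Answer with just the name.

Tracking the map holder through step 5:
After step 0 (start): Uma
After step 1: Peggy
After step 2: Uma
After step 3: Mallory
After step 4: Yara
After step 5: Uma

At step 5, the holder is Uma.

Answer: Uma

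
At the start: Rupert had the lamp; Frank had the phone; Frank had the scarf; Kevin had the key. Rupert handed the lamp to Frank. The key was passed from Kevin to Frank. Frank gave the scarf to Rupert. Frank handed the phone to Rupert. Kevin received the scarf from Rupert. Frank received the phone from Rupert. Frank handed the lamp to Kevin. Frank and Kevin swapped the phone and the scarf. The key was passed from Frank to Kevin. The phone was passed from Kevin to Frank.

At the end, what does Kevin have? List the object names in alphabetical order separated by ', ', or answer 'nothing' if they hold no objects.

Answer: key, lamp

Derivation:
Tracking all object holders:
Start: lamp:Rupert, phone:Frank, scarf:Frank, key:Kevin
Event 1 (give lamp: Rupert -> Frank). State: lamp:Frank, phone:Frank, scarf:Frank, key:Kevin
Event 2 (give key: Kevin -> Frank). State: lamp:Frank, phone:Frank, scarf:Frank, key:Frank
Event 3 (give scarf: Frank -> Rupert). State: lamp:Frank, phone:Frank, scarf:Rupert, key:Frank
Event 4 (give phone: Frank -> Rupert). State: lamp:Frank, phone:Rupert, scarf:Rupert, key:Frank
Event 5 (give scarf: Rupert -> Kevin). State: lamp:Frank, phone:Rupert, scarf:Kevin, key:Frank
Event 6 (give phone: Rupert -> Frank). State: lamp:Frank, phone:Frank, scarf:Kevin, key:Frank
Event 7 (give lamp: Frank -> Kevin). State: lamp:Kevin, phone:Frank, scarf:Kevin, key:Frank
Event 8 (swap phone<->scarf: now phone:Kevin, scarf:Frank). State: lamp:Kevin, phone:Kevin, scarf:Frank, key:Frank
Event 9 (give key: Frank -> Kevin). State: lamp:Kevin, phone:Kevin, scarf:Frank, key:Kevin
Event 10 (give phone: Kevin -> Frank). State: lamp:Kevin, phone:Frank, scarf:Frank, key:Kevin

Final state: lamp:Kevin, phone:Frank, scarf:Frank, key:Kevin
Kevin holds: key, lamp.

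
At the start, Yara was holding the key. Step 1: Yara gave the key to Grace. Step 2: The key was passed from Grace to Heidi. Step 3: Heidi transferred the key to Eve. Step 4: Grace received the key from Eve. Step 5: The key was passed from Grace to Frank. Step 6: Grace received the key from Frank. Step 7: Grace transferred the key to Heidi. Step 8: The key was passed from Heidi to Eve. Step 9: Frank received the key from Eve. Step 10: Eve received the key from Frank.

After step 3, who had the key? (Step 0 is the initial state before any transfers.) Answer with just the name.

Answer: Eve

Derivation:
Tracking the key holder through step 3:
After step 0 (start): Yara
After step 1: Grace
After step 2: Heidi
After step 3: Eve

At step 3, the holder is Eve.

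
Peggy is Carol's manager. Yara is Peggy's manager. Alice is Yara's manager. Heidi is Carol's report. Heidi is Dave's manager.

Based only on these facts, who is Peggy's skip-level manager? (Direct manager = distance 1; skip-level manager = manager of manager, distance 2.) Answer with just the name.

Reconstructing the manager chain from the given facts:
  Alice -> Yara -> Peggy -> Carol -> Heidi -> Dave
(each arrow means 'manager of the next')
Positions in the chain (0 = top):
  position of Alice: 0
  position of Yara: 1
  position of Peggy: 2
  position of Carol: 3
  position of Heidi: 4
  position of Dave: 5

Peggy is at position 2; the skip-level manager is 2 steps up the chain, i.e. position 0: Alice.

Answer: Alice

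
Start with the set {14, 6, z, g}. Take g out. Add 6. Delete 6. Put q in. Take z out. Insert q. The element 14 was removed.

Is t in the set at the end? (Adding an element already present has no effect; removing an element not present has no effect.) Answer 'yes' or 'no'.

Answer: no

Derivation:
Tracking the set through each operation:
Start: {14, 6, g, z}
Event 1 (remove g): removed. Set: {14, 6, z}
Event 2 (add 6): already present, no change. Set: {14, 6, z}
Event 3 (remove 6): removed. Set: {14, z}
Event 4 (add q): added. Set: {14, q, z}
Event 5 (remove z): removed. Set: {14, q}
Event 6 (add q): already present, no change. Set: {14, q}
Event 7 (remove 14): removed. Set: {q}

Final set: {q} (size 1)
t is NOT in the final set.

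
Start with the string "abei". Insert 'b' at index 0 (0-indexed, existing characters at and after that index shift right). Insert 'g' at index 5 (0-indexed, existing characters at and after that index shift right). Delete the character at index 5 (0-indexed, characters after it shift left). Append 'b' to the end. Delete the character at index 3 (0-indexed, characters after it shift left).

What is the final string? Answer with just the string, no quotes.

Answer: babib

Derivation:
Applying each edit step by step:
Start: "abei"
Op 1 (insert 'b' at idx 0): "abei" -> "babei"
Op 2 (insert 'g' at idx 5): "babei" -> "babeig"
Op 3 (delete idx 5 = 'g'): "babeig" -> "babei"
Op 4 (append 'b'): "babei" -> "babeib"
Op 5 (delete idx 3 = 'e'): "babeib" -> "babib"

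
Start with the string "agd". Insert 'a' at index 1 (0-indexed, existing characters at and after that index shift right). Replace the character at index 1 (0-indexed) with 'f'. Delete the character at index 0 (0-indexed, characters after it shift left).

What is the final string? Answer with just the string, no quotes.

Answer: fgd

Derivation:
Applying each edit step by step:
Start: "agd"
Op 1 (insert 'a' at idx 1): "agd" -> "aagd"
Op 2 (replace idx 1: 'a' -> 'f'): "aagd" -> "afgd"
Op 3 (delete idx 0 = 'a'): "afgd" -> "fgd"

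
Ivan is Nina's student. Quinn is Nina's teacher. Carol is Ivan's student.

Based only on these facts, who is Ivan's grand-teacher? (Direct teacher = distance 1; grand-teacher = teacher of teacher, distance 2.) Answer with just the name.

Answer: Quinn

Derivation:
Reconstructing the teacher chain from the given facts:
  Quinn -> Nina -> Ivan -> Carol
(each arrow means 'teacher of the next')
Positions in the chain (0 = top):
  position of Quinn: 0
  position of Nina: 1
  position of Ivan: 2
  position of Carol: 3

Ivan is at position 2; the grand-teacher is 2 steps up the chain, i.e. position 0: Quinn.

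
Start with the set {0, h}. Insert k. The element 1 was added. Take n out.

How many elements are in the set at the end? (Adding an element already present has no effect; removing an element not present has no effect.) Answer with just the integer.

Answer: 4

Derivation:
Tracking the set through each operation:
Start: {0, h}
Event 1 (add k): added. Set: {0, h, k}
Event 2 (add 1): added. Set: {0, 1, h, k}
Event 3 (remove n): not present, no change. Set: {0, 1, h, k}

Final set: {0, 1, h, k} (size 4)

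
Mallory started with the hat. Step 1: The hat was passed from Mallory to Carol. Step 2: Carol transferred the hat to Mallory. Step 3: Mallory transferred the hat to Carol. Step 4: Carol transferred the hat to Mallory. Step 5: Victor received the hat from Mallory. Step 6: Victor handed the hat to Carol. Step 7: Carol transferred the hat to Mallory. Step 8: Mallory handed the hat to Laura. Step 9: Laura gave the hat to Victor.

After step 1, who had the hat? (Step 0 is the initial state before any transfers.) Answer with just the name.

Answer: Carol

Derivation:
Tracking the hat holder through step 1:
After step 0 (start): Mallory
After step 1: Carol

At step 1, the holder is Carol.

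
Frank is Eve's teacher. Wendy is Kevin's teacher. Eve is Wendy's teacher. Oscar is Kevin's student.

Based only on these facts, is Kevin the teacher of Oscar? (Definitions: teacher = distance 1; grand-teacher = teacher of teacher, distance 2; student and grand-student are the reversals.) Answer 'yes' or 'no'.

Reconstructing the teacher chain from the given facts:
  Frank -> Eve -> Wendy -> Kevin -> Oscar
(each arrow means 'teacher of the next')
Positions in the chain (0 = top):
  position of Frank: 0
  position of Eve: 1
  position of Wendy: 2
  position of Kevin: 3
  position of Oscar: 4

Kevin is at position 3, Oscar is at position 4; signed distance (j - i) = 1.
'teacher' requires j - i = 1. Actual distance is 1, so the relation HOLDS.

Answer: yes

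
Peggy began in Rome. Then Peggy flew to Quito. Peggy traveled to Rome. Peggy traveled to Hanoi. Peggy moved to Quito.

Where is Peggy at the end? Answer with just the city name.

Tracking Peggy's location:
Start: Peggy is in Rome.
After move 1: Rome -> Quito. Peggy is in Quito.
After move 2: Quito -> Rome. Peggy is in Rome.
After move 3: Rome -> Hanoi. Peggy is in Hanoi.
After move 4: Hanoi -> Quito. Peggy is in Quito.

Answer: Quito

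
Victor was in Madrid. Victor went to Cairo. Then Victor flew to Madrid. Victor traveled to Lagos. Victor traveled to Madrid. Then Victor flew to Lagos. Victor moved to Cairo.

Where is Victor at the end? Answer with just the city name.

Answer: Cairo

Derivation:
Tracking Victor's location:
Start: Victor is in Madrid.
After move 1: Madrid -> Cairo. Victor is in Cairo.
After move 2: Cairo -> Madrid. Victor is in Madrid.
After move 3: Madrid -> Lagos. Victor is in Lagos.
After move 4: Lagos -> Madrid. Victor is in Madrid.
After move 5: Madrid -> Lagos. Victor is in Lagos.
After move 6: Lagos -> Cairo. Victor is in Cairo.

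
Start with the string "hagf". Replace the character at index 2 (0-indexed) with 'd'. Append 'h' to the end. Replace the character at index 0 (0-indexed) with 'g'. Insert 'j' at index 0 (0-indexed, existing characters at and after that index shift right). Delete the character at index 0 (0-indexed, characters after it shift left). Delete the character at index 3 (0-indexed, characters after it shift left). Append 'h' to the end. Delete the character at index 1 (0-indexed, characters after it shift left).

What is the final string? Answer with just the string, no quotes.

Answer: gdhh

Derivation:
Applying each edit step by step:
Start: "hagf"
Op 1 (replace idx 2: 'g' -> 'd'): "hagf" -> "hadf"
Op 2 (append 'h'): "hadf" -> "hadfh"
Op 3 (replace idx 0: 'h' -> 'g'): "hadfh" -> "gadfh"
Op 4 (insert 'j' at idx 0): "gadfh" -> "jgadfh"
Op 5 (delete idx 0 = 'j'): "jgadfh" -> "gadfh"
Op 6 (delete idx 3 = 'f'): "gadfh" -> "gadh"
Op 7 (append 'h'): "gadh" -> "gadhh"
Op 8 (delete idx 1 = 'a'): "gadhh" -> "gdhh"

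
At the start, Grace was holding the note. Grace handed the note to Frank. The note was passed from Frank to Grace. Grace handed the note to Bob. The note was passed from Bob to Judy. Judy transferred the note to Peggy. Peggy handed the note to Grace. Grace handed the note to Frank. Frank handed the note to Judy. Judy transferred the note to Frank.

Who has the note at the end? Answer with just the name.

Tracking the note through each event:
Start: Grace has the note.
After event 1: Frank has the note.
After event 2: Grace has the note.
After event 3: Bob has the note.
After event 4: Judy has the note.
After event 5: Peggy has the note.
After event 6: Grace has the note.
After event 7: Frank has the note.
After event 8: Judy has the note.
After event 9: Frank has the note.

Answer: Frank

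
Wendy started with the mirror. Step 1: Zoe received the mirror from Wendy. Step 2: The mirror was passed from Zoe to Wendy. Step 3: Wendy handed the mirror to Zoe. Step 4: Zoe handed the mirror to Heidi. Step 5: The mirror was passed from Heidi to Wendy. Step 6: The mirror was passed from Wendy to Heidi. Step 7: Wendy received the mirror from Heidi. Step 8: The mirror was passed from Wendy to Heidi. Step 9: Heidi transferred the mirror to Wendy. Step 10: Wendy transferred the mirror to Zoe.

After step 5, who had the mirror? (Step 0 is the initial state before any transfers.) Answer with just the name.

Answer: Wendy

Derivation:
Tracking the mirror holder through step 5:
After step 0 (start): Wendy
After step 1: Zoe
After step 2: Wendy
After step 3: Zoe
After step 4: Heidi
After step 5: Wendy

At step 5, the holder is Wendy.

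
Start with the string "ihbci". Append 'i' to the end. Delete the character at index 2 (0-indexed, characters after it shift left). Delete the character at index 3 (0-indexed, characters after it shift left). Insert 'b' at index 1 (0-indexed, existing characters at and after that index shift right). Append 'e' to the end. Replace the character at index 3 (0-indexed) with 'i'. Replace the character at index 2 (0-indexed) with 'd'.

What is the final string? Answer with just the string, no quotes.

Answer: ibdiie

Derivation:
Applying each edit step by step:
Start: "ihbci"
Op 1 (append 'i'): "ihbci" -> "ihbcii"
Op 2 (delete idx 2 = 'b'): "ihbcii" -> "ihcii"
Op 3 (delete idx 3 = 'i'): "ihcii" -> "ihci"
Op 4 (insert 'b' at idx 1): "ihci" -> "ibhci"
Op 5 (append 'e'): "ibhci" -> "ibhcie"
Op 6 (replace idx 3: 'c' -> 'i'): "ibhcie" -> "ibhiie"
Op 7 (replace idx 2: 'h' -> 'd'): "ibhiie" -> "ibdiie"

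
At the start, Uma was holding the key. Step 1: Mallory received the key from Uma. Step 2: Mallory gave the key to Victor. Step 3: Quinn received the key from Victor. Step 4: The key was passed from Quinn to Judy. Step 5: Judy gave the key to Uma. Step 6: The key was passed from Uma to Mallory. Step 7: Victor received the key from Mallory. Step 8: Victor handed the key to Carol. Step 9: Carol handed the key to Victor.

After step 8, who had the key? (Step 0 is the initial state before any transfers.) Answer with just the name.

Answer: Carol

Derivation:
Tracking the key holder through step 8:
After step 0 (start): Uma
After step 1: Mallory
After step 2: Victor
After step 3: Quinn
After step 4: Judy
After step 5: Uma
After step 6: Mallory
After step 7: Victor
After step 8: Carol

At step 8, the holder is Carol.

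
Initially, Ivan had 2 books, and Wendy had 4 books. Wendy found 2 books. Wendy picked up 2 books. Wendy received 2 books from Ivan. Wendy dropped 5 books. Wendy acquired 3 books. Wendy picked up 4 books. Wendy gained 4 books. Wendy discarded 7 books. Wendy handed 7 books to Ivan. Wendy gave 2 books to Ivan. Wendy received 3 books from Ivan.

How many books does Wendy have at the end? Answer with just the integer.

Tracking counts step by step:
Start: Ivan=2, Wendy=4
Event 1 (Wendy +2): Wendy: 4 -> 6. State: Ivan=2, Wendy=6
Event 2 (Wendy +2): Wendy: 6 -> 8. State: Ivan=2, Wendy=8
Event 3 (Ivan -> Wendy, 2): Ivan: 2 -> 0, Wendy: 8 -> 10. State: Ivan=0, Wendy=10
Event 4 (Wendy -5): Wendy: 10 -> 5. State: Ivan=0, Wendy=5
Event 5 (Wendy +3): Wendy: 5 -> 8. State: Ivan=0, Wendy=8
Event 6 (Wendy +4): Wendy: 8 -> 12. State: Ivan=0, Wendy=12
Event 7 (Wendy +4): Wendy: 12 -> 16. State: Ivan=0, Wendy=16
Event 8 (Wendy -7): Wendy: 16 -> 9. State: Ivan=0, Wendy=9
Event 9 (Wendy -> Ivan, 7): Wendy: 9 -> 2, Ivan: 0 -> 7. State: Ivan=7, Wendy=2
Event 10 (Wendy -> Ivan, 2): Wendy: 2 -> 0, Ivan: 7 -> 9. State: Ivan=9, Wendy=0
Event 11 (Ivan -> Wendy, 3): Ivan: 9 -> 6, Wendy: 0 -> 3. State: Ivan=6, Wendy=3

Wendy's final count: 3

Answer: 3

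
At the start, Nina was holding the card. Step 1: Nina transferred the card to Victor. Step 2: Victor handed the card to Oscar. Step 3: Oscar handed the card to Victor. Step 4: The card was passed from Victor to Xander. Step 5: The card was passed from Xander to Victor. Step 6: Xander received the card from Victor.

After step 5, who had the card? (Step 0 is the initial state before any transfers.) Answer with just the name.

Answer: Victor

Derivation:
Tracking the card holder through step 5:
After step 0 (start): Nina
After step 1: Victor
After step 2: Oscar
After step 3: Victor
After step 4: Xander
After step 5: Victor

At step 5, the holder is Victor.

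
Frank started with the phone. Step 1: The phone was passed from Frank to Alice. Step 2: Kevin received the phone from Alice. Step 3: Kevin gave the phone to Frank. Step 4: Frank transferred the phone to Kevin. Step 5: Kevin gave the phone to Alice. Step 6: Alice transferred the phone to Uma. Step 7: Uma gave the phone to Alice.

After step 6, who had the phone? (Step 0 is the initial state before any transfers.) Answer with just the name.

Tracking the phone holder through step 6:
After step 0 (start): Frank
After step 1: Alice
After step 2: Kevin
After step 3: Frank
After step 4: Kevin
After step 5: Alice
After step 6: Uma

At step 6, the holder is Uma.

Answer: Uma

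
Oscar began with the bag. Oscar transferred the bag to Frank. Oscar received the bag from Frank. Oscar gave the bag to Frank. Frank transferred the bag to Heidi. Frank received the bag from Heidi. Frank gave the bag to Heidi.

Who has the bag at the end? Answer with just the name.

Tracking the bag through each event:
Start: Oscar has the bag.
After event 1: Frank has the bag.
After event 2: Oscar has the bag.
After event 3: Frank has the bag.
After event 4: Heidi has the bag.
After event 5: Frank has the bag.
After event 6: Heidi has the bag.

Answer: Heidi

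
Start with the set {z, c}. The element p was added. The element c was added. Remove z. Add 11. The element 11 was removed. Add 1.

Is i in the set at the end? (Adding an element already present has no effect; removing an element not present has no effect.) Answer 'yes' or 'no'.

Tracking the set through each operation:
Start: {c, z}
Event 1 (add p): added. Set: {c, p, z}
Event 2 (add c): already present, no change. Set: {c, p, z}
Event 3 (remove z): removed. Set: {c, p}
Event 4 (add 11): added. Set: {11, c, p}
Event 5 (remove 11): removed. Set: {c, p}
Event 6 (add 1): added. Set: {1, c, p}

Final set: {1, c, p} (size 3)
i is NOT in the final set.

Answer: no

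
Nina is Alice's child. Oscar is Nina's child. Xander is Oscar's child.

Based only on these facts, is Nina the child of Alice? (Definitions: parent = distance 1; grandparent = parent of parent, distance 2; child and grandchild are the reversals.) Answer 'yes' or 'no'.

Reconstructing the parent chain from the given facts:
  Alice -> Nina -> Oscar -> Xander
(each arrow means 'parent of the next')
Positions in the chain (0 = top):
  position of Alice: 0
  position of Nina: 1
  position of Oscar: 2
  position of Xander: 3

Nina is at position 1, Alice is at position 0; signed distance (j - i) = -1.
'child' requires j - i = -1. Actual distance is -1, so the relation HOLDS.

Answer: yes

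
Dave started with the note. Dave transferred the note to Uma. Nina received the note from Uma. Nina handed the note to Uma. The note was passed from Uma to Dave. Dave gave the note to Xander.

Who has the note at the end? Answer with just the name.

Answer: Xander

Derivation:
Tracking the note through each event:
Start: Dave has the note.
After event 1: Uma has the note.
After event 2: Nina has the note.
After event 3: Uma has the note.
After event 4: Dave has the note.
After event 5: Xander has the note.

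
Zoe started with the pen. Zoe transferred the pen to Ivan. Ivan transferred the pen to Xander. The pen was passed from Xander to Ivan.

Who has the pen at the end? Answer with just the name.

Answer: Ivan

Derivation:
Tracking the pen through each event:
Start: Zoe has the pen.
After event 1: Ivan has the pen.
After event 2: Xander has the pen.
After event 3: Ivan has the pen.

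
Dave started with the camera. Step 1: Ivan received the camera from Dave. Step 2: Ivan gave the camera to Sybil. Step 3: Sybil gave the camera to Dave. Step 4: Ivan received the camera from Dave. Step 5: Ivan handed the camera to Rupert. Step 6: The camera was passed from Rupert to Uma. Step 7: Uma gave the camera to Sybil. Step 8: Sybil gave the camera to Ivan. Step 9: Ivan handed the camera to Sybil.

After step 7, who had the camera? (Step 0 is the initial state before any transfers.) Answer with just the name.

Answer: Sybil

Derivation:
Tracking the camera holder through step 7:
After step 0 (start): Dave
After step 1: Ivan
After step 2: Sybil
After step 3: Dave
After step 4: Ivan
After step 5: Rupert
After step 6: Uma
After step 7: Sybil

At step 7, the holder is Sybil.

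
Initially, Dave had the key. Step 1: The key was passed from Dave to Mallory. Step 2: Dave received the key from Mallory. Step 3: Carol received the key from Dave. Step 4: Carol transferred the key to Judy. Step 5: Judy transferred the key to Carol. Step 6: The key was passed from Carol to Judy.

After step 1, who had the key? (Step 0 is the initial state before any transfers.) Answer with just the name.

Answer: Mallory

Derivation:
Tracking the key holder through step 1:
After step 0 (start): Dave
After step 1: Mallory

At step 1, the holder is Mallory.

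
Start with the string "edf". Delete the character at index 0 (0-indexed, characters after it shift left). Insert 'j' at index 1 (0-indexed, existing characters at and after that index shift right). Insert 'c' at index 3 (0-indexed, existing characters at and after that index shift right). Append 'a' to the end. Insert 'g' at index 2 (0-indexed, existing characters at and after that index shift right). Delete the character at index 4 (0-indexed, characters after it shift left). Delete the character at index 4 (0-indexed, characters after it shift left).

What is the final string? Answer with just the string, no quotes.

Applying each edit step by step:
Start: "edf"
Op 1 (delete idx 0 = 'e'): "edf" -> "df"
Op 2 (insert 'j' at idx 1): "df" -> "djf"
Op 3 (insert 'c' at idx 3): "djf" -> "djfc"
Op 4 (append 'a'): "djfc" -> "djfca"
Op 5 (insert 'g' at idx 2): "djfca" -> "djgfca"
Op 6 (delete idx 4 = 'c'): "djgfca" -> "djgfa"
Op 7 (delete idx 4 = 'a'): "djgfa" -> "djgf"

Answer: djgf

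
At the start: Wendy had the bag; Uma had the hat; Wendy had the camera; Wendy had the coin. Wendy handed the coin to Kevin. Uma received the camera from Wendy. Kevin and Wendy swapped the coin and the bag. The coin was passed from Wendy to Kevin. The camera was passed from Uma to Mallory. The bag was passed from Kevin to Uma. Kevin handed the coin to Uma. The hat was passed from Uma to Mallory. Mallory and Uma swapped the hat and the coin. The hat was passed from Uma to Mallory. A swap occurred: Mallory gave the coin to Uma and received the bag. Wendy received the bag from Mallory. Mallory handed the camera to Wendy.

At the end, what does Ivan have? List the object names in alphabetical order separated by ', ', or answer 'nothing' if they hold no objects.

Tracking all object holders:
Start: bag:Wendy, hat:Uma, camera:Wendy, coin:Wendy
Event 1 (give coin: Wendy -> Kevin). State: bag:Wendy, hat:Uma, camera:Wendy, coin:Kevin
Event 2 (give camera: Wendy -> Uma). State: bag:Wendy, hat:Uma, camera:Uma, coin:Kevin
Event 3 (swap coin<->bag: now coin:Wendy, bag:Kevin). State: bag:Kevin, hat:Uma, camera:Uma, coin:Wendy
Event 4 (give coin: Wendy -> Kevin). State: bag:Kevin, hat:Uma, camera:Uma, coin:Kevin
Event 5 (give camera: Uma -> Mallory). State: bag:Kevin, hat:Uma, camera:Mallory, coin:Kevin
Event 6 (give bag: Kevin -> Uma). State: bag:Uma, hat:Uma, camera:Mallory, coin:Kevin
Event 7 (give coin: Kevin -> Uma). State: bag:Uma, hat:Uma, camera:Mallory, coin:Uma
Event 8 (give hat: Uma -> Mallory). State: bag:Uma, hat:Mallory, camera:Mallory, coin:Uma
Event 9 (swap hat<->coin: now hat:Uma, coin:Mallory). State: bag:Uma, hat:Uma, camera:Mallory, coin:Mallory
Event 10 (give hat: Uma -> Mallory). State: bag:Uma, hat:Mallory, camera:Mallory, coin:Mallory
Event 11 (swap coin<->bag: now coin:Uma, bag:Mallory). State: bag:Mallory, hat:Mallory, camera:Mallory, coin:Uma
Event 12 (give bag: Mallory -> Wendy). State: bag:Wendy, hat:Mallory, camera:Mallory, coin:Uma
Event 13 (give camera: Mallory -> Wendy). State: bag:Wendy, hat:Mallory, camera:Wendy, coin:Uma

Final state: bag:Wendy, hat:Mallory, camera:Wendy, coin:Uma
Ivan holds: (nothing).

Answer: nothing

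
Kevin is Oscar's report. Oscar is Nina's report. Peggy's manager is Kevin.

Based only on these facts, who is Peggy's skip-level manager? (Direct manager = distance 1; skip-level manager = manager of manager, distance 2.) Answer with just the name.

Answer: Oscar

Derivation:
Reconstructing the manager chain from the given facts:
  Nina -> Oscar -> Kevin -> Peggy
(each arrow means 'manager of the next')
Positions in the chain (0 = top):
  position of Nina: 0
  position of Oscar: 1
  position of Kevin: 2
  position of Peggy: 3

Peggy is at position 3; the skip-level manager is 2 steps up the chain, i.e. position 1: Oscar.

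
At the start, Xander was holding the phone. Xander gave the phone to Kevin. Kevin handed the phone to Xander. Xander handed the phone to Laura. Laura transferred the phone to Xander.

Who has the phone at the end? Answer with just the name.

Answer: Xander

Derivation:
Tracking the phone through each event:
Start: Xander has the phone.
After event 1: Kevin has the phone.
After event 2: Xander has the phone.
After event 3: Laura has the phone.
After event 4: Xander has the phone.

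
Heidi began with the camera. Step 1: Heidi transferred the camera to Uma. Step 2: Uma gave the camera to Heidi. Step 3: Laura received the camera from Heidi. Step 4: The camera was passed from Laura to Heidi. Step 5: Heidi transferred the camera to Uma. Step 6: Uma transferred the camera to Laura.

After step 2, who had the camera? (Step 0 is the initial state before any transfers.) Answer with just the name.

Answer: Heidi

Derivation:
Tracking the camera holder through step 2:
After step 0 (start): Heidi
After step 1: Uma
After step 2: Heidi

At step 2, the holder is Heidi.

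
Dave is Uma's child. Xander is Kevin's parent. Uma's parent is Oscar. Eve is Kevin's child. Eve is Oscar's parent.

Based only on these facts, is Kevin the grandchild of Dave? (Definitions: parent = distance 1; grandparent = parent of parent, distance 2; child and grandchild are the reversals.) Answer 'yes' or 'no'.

Answer: no

Derivation:
Reconstructing the parent chain from the given facts:
  Xander -> Kevin -> Eve -> Oscar -> Uma -> Dave
(each arrow means 'parent of the next')
Positions in the chain (0 = top):
  position of Xander: 0
  position of Kevin: 1
  position of Eve: 2
  position of Oscar: 3
  position of Uma: 4
  position of Dave: 5

Kevin is at position 1, Dave is at position 5; signed distance (j - i) = 4.
'grandchild' requires j - i = -2. Actual distance is 4, so the relation does NOT hold.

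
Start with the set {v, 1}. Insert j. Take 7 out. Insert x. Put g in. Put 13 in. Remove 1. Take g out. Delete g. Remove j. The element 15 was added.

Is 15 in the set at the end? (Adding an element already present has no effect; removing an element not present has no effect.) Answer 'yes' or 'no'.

Answer: yes

Derivation:
Tracking the set through each operation:
Start: {1, v}
Event 1 (add j): added. Set: {1, j, v}
Event 2 (remove 7): not present, no change. Set: {1, j, v}
Event 3 (add x): added. Set: {1, j, v, x}
Event 4 (add g): added. Set: {1, g, j, v, x}
Event 5 (add 13): added. Set: {1, 13, g, j, v, x}
Event 6 (remove 1): removed. Set: {13, g, j, v, x}
Event 7 (remove g): removed. Set: {13, j, v, x}
Event 8 (remove g): not present, no change. Set: {13, j, v, x}
Event 9 (remove j): removed. Set: {13, v, x}
Event 10 (add 15): added. Set: {13, 15, v, x}

Final set: {13, 15, v, x} (size 4)
15 is in the final set.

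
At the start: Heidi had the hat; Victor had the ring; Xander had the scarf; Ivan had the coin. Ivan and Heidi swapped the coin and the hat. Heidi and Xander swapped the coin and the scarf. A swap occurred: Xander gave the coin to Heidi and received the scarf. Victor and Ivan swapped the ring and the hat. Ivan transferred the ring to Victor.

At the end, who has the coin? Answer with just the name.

Tracking all object holders:
Start: hat:Heidi, ring:Victor, scarf:Xander, coin:Ivan
Event 1 (swap coin<->hat: now coin:Heidi, hat:Ivan). State: hat:Ivan, ring:Victor, scarf:Xander, coin:Heidi
Event 2 (swap coin<->scarf: now coin:Xander, scarf:Heidi). State: hat:Ivan, ring:Victor, scarf:Heidi, coin:Xander
Event 3 (swap coin<->scarf: now coin:Heidi, scarf:Xander). State: hat:Ivan, ring:Victor, scarf:Xander, coin:Heidi
Event 4 (swap ring<->hat: now ring:Ivan, hat:Victor). State: hat:Victor, ring:Ivan, scarf:Xander, coin:Heidi
Event 5 (give ring: Ivan -> Victor). State: hat:Victor, ring:Victor, scarf:Xander, coin:Heidi

Final state: hat:Victor, ring:Victor, scarf:Xander, coin:Heidi
The coin is held by Heidi.

Answer: Heidi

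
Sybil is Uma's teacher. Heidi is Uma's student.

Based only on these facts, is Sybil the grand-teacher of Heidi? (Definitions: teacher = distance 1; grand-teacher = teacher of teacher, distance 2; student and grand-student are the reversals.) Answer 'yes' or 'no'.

Reconstructing the teacher chain from the given facts:
  Sybil -> Uma -> Heidi
(each arrow means 'teacher of the next')
Positions in the chain (0 = top):
  position of Sybil: 0
  position of Uma: 1
  position of Heidi: 2

Sybil is at position 0, Heidi is at position 2; signed distance (j - i) = 2.
'grand-teacher' requires j - i = 2. Actual distance is 2, so the relation HOLDS.

Answer: yes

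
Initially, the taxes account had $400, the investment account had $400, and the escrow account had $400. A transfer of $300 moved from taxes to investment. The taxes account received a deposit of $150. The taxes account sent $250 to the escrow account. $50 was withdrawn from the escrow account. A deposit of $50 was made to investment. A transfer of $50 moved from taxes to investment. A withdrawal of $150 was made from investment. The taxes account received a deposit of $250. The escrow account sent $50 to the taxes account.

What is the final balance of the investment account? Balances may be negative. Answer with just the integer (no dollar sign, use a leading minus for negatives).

Answer: 650

Derivation:
Tracking account balances step by step:
Start: taxes=400, investment=400, escrow=400
Event 1 (transfer 300 taxes -> investment): taxes: 400 - 300 = 100, investment: 400 + 300 = 700. Balances: taxes=100, investment=700, escrow=400
Event 2 (deposit 150 to taxes): taxes: 100 + 150 = 250. Balances: taxes=250, investment=700, escrow=400
Event 3 (transfer 250 taxes -> escrow): taxes: 250 - 250 = 0, escrow: 400 + 250 = 650. Balances: taxes=0, investment=700, escrow=650
Event 4 (withdraw 50 from escrow): escrow: 650 - 50 = 600. Balances: taxes=0, investment=700, escrow=600
Event 5 (deposit 50 to investment): investment: 700 + 50 = 750. Balances: taxes=0, investment=750, escrow=600
Event 6 (transfer 50 taxes -> investment): taxes: 0 - 50 = -50, investment: 750 + 50 = 800. Balances: taxes=-50, investment=800, escrow=600
Event 7 (withdraw 150 from investment): investment: 800 - 150 = 650. Balances: taxes=-50, investment=650, escrow=600
Event 8 (deposit 250 to taxes): taxes: -50 + 250 = 200. Balances: taxes=200, investment=650, escrow=600
Event 9 (transfer 50 escrow -> taxes): escrow: 600 - 50 = 550, taxes: 200 + 50 = 250. Balances: taxes=250, investment=650, escrow=550

Final balance of investment: 650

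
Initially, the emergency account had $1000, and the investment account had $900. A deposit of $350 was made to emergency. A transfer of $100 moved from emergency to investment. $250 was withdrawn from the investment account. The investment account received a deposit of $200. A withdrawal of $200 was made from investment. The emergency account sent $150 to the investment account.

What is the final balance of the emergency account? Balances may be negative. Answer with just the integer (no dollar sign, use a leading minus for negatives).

Tracking account balances step by step:
Start: emergency=1000, investment=900
Event 1 (deposit 350 to emergency): emergency: 1000 + 350 = 1350. Balances: emergency=1350, investment=900
Event 2 (transfer 100 emergency -> investment): emergency: 1350 - 100 = 1250, investment: 900 + 100 = 1000. Balances: emergency=1250, investment=1000
Event 3 (withdraw 250 from investment): investment: 1000 - 250 = 750. Balances: emergency=1250, investment=750
Event 4 (deposit 200 to investment): investment: 750 + 200 = 950. Balances: emergency=1250, investment=950
Event 5 (withdraw 200 from investment): investment: 950 - 200 = 750. Balances: emergency=1250, investment=750
Event 6 (transfer 150 emergency -> investment): emergency: 1250 - 150 = 1100, investment: 750 + 150 = 900. Balances: emergency=1100, investment=900

Final balance of emergency: 1100

Answer: 1100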